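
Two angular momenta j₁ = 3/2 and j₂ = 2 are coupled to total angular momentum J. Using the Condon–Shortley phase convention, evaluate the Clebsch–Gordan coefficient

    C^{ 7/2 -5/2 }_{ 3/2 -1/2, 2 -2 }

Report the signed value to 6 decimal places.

+√(3/7) ≈ +0.654654

j₁+j₂−J=0  J+j₁−j₂=3  J−j₁+j₂=4  j₁+j₂+J+1=8
(j₁±m₁, j₂±m₂, J±M) = (1,2,0,4,1,6)
P² = 6912/7
sum k=0..0:
  [0] +1/48 = 1/48
S = 1/48
C² = P²·S² = 3/7 ; C = +0.654654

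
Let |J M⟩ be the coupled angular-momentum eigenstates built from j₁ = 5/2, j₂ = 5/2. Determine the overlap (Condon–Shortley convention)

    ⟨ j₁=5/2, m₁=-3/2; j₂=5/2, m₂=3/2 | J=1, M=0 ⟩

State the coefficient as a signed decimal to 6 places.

-0.358569

triangle: 4!·1!·1!/7! = 24/5040
(j±m)!: 1!·4!·4!·1!·1!·1! = 576
prefactor² = (2J+1)·Δ·N² = 288/35
  k=3: −1/(3!·1!·1!·1!·0!·0!) = -1/6
  k=4: +1/(4!·0!·0!·0!·1!·1!) = 1/24
Σ = -1/8  ⇒  CG² = 288/35·(-1/8)² = 9/70
CG = −√(9/70) = -0.358569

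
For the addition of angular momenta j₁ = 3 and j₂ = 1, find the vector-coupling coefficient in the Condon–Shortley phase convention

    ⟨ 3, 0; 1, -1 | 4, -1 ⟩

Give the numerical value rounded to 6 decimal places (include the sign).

+0.597614  (= +√(5/14))

j₁+j₂−J=0  J+j₁−j₂=6  J−j₁+j₂=2  j₁+j₂+J+1=9
(j₁±m₁, j₂±m₂, J±M) = (3,3,0,2,3,5)
P² = 12960/7
sum k=0..0:
  [0] +1/72 = 1/72
S = 1/72
C² = P²·S² = 5/14 ; C = +0.597614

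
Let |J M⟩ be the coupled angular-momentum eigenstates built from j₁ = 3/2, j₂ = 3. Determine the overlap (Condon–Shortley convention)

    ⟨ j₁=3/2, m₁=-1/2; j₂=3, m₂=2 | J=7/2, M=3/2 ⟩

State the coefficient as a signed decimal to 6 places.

j₁+j₂−J=1  J+j₁−j₂=2  J−j₁+j₂=5  j₁+j₂+J+1=9
(j₁±m₁, j₂±m₂, J±M) = (1,2,5,1,5,2)
P² = 6400/21
sum k=0..1:
  [0] +1/240 = 1/240
  [1] −1/24 = -1/24
S = -3/80
C² = P²·S² = 3/7 ; C = -0.654654

−√(3/7) ≈ -0.654654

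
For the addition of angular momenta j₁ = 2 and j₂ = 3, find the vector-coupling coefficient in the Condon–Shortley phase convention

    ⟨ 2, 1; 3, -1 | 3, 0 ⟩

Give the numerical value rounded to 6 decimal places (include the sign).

triangle: 2!*2!*4!/9! = 96/362880
(j±m)!: 3!*1!*2!*4!*3!*3! = 10368
prefactor² = (2J+1)*Δ*N² = 96/5
  k=0: +1/(0!*2!*1!*2!*1!*2!) = 1/8
  k=1: −1/(1!*1!*0!*1!*2!*3!) = -1/12
Σ = 1/24  ⇒  CG² = 96/5*1/24² = 1/30
CG = +√(1/30) = +0.182574

+√(1/30) ≈ +0.182574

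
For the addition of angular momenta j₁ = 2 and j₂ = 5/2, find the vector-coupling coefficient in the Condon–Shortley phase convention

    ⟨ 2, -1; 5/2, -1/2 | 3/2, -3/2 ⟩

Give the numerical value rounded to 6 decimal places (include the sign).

√[4·3!1!2!/7! · 1!3!2!3!0!3!] = √(144/35)
  +(−1)^2/∏(2,1,1,0,0,2)! = 1/4  (running 1/4)
⟨..|..⟩ = √(144/35)·(1/4) = +0.507093

+0.507093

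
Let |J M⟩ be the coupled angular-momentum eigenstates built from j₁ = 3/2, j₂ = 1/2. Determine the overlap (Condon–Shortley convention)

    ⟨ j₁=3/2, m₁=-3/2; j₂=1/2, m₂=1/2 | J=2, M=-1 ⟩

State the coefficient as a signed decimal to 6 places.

triangle: 0!*3!*1!/5! = 6/120
(j±m)!: 0!*3!*1!*0!*1!*3! = 36
prefactor² = (2J+1)*Δ*N² = 9
  k=0: +1/(0!*0!*3!*1!*0!*0!) = 1/6
Σ = 1/6  ⇒  CG² = 9*1/6² = 1/4
CG = +√(1/4) = +0.500000

+0.500000  (= +√(1/4))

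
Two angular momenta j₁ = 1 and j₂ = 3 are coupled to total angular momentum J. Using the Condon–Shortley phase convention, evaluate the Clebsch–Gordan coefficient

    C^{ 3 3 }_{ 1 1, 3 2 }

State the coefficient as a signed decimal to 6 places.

j₁+j₂−J=1  J+j₁−j₂=1  J−j₁+j₂=5  j₁+j₂+J+1=8
(j₁±m₁, j₂±m₂, J±M) = (2,0,5,1,6,0)
P² = 3600
sum k=0..0:
  [0] +1/120 = 1/120
S = 1/120
C² = P²·S² = 1/4 ; C = +0.500000

+√(1/4) = +0.500000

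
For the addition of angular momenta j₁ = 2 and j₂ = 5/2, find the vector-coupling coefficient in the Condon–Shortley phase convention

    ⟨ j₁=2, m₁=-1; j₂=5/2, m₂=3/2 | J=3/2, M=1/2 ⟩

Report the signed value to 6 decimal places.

√[4·3!1!2!/7! · 1!3!4!1!2!1!] = √(96/35)
  +(−1)^2/∏(2,1,1,2,0,0)! = 1/4  (running 1/4)
  +(−1)^3/∏(3,0,0,1,1,1)! = -1/6  (running 1/12)
⟨..|..⟩ = √(96/35)·(1/12) = +0.138013

+√(2/105) = +0.138013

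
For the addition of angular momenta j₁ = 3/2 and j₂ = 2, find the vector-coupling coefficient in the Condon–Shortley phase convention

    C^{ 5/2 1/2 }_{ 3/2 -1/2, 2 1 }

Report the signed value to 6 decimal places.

√[6·1!2!3!/7! · 1!2!3!1!3!2!] = √(72/35)
  +(−1)^0/∏(0,1,2,3,0,0)! = 1/12  (running 1/12)
  +(−1)^1/∏(1,0,1,2,1,1)! = -1/2  (running -5/12)
⟨..|..⟩ = √(72/35)·(-5/12) = -0.597614

-0.597614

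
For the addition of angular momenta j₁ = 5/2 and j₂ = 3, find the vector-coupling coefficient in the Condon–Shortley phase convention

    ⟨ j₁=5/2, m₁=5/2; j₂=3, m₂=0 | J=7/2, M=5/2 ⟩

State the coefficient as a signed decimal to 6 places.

+√(8/21) = +0.617213

triangle: 2!×3!×4!/10! = 288/3628800
(j±m)!: 5!×0!×3!×3!×6!×1! = 3110400
prefactor² = (2J+1)×Δ×N² = 13824/7
  k=0: +1/(0!×2!×0!×3!×3!×1!) = 1/72
Σ = 1/72  ⇒  CG² = 13824/7×1/72² = 8/21
CG = +√(8/21) = +0.617213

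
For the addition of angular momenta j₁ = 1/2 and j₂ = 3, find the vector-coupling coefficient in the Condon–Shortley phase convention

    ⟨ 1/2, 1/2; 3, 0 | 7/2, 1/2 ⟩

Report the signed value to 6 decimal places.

j₁+j₂−J=0  J+j₁−j₂=1  J−j₁+j₂=6  j₁+j₂+J+1=8
(j₁±m₁, j₂±m₂, J±M) = (1,0,3,3,4,3)
P² = 5184/7
sum k=0..0:
  [0] +1/36 = 1/36
S = 1/36
C² = P²·S² = 4/7 ; C = +0.755929

+0.755929  (= +√(4/7))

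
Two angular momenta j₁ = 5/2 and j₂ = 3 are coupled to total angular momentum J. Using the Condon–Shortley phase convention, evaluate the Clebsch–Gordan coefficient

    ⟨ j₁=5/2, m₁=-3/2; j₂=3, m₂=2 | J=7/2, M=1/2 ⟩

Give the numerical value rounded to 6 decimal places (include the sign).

+0.563436  (= +√(20/63))

j₁+j₂−J=2  J+j₁−j₂=3  J−j₁+j₂=4  j₁+j₂+J+1=10
(j₁±m₁, j₂±m₂, J±M) = (1,4,5,1,4,3)
P² = 9216/35
sum k=1..2:
  [1] −1/144 = -1/144
  [2] +1/24 = 1/24
S = 5/144
C² = P²·S² = 20/63 ; C = +0.563436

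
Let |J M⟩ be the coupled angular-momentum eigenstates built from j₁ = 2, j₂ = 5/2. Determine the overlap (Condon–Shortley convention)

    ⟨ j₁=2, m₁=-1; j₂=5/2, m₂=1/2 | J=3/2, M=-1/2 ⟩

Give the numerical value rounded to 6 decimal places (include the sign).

+0.487950  (= +√(5/21))

triangle: 3!×1!×2!/7! = 12/5040
(j±m)!: 1!×3!×3!×2!×1!×2! = 144
prefactor² = (2J+1)×Δ×N² = 48/35
  k=2: +1/(2!×1!×1!×1!×0!×1!) = 1/2
  k=3: −1/(3!×0!×0!×0!×1!×2!) = -1/12
Σ = 5/12  ⇒  CG² = 48/35×5/12² = 5/21
CG = +√(5/21) = +0.487950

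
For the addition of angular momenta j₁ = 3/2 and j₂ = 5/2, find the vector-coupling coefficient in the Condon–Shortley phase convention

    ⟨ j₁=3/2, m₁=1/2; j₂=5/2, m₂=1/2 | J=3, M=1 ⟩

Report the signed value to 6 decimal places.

√[7·1!2!4!/8! · 2!1!3!2!4!2!] = √(48/5)
  +(−1)^0/∏(0,1,1,3,1,1)! = 1/6  (running 1/6)
  +(−1)^1/∏(1,0,0,2,2,2)! = -1/8  (running 1/24)
⟨..|..⟩ = √(48/5)·(1/24) = +0.129099

+0.129099  (= +√(1/60))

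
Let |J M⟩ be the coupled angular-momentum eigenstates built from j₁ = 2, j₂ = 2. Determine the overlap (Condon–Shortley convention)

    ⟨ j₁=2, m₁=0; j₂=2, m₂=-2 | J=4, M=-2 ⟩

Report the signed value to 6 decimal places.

+√(3/14) = +0.462910

√[9·0!4!4!/9! · 2!2!0!4!2!6!] = √(13824/7)
  +(−1)^0/∏(0,0,2,0,2,4)! = 1/96  (running 1/96)
⟨..|..⟩ = √(13824/7)·(1/96) = +0.462910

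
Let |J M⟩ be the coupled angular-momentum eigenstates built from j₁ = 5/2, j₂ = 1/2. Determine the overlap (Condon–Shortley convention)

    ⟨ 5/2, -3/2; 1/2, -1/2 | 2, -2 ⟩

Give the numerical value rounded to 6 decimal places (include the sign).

+0.408248  (= +√(1/6))

j₁+j₂−J=1  J+j₁−j₂=4  J−j₁+j₂=0  j₁+j₂+J+1=6
(j₁±m₁, j₂±m₂, J±M) = (1,4,0,1,0,4)
P² = 96
sum k=0..0:
  [0] +1/24 = 1/24
S = 1/24
C² = P²·S² = 1/6 ; C = +0.408248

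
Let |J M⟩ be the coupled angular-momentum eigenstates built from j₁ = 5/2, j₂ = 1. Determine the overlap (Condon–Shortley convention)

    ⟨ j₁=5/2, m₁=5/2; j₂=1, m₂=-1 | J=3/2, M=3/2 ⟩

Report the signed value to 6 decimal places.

j₁+j₂−J=2  J+j₁−j₂=3  J−j₁+j₂=0  j₁+j₂+J+1=6
(j₁±m₁, j₂±m₂, J±M) = (5,0,0,2,3,0)
P² = 96
sum k=0..0:
  [0] +1/12 = 1/12
S = 1/12
C² = P²·S² = 2/3 ; C = +0.816497

+0.816497  (= +√(2/3))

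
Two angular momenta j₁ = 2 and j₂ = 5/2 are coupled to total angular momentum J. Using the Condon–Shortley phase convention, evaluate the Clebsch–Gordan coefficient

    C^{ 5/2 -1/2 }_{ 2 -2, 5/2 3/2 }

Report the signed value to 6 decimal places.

+√(27/70) ≈ +0.621059

√[6·2!2!3!/8! · 0!4!4!1!2!3!] = √(864/35)
  +(−1)^2/∏(2,0,2,2,0,1)! = 1/8  (running 1/8)
⟨..|..⟩ = √(864/35)·(1/8) = +0.621059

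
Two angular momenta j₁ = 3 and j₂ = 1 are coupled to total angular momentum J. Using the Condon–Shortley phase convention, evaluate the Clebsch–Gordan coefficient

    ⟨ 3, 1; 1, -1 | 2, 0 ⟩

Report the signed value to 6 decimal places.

+√(2/7) = +0.534522

j₁+j₂−J=2  J+j₁−j₂=4  J−j₁+j₂=0  j₁+j₂+J+1=7
(j₁±m₁, j₂±m₂, J±M) = (4,2,0,2,2,2)
P² = 128/7
sum k=0..0:
  [0] +1/8 = 1/8
S = 1/8
C² = P²·S² = 2/7 ; C = +0.534522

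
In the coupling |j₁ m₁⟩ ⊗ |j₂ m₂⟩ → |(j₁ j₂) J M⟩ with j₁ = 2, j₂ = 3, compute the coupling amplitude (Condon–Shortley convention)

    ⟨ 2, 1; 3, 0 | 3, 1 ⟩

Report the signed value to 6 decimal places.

triangle: 2!·2!·4!/9! = 96/362880
(j±m)!: 3!·1!·3!·3!·4!·2! = 10368
prefactor² = (2J+1)·Δ·N² = 96/5
  k=0: +1/(0!·2!·1!·3!·1!·1!) = 1/12
  k=1: −1/(1!·1!·0!·2!·2!·2!) = -1/8
Σ = -1/24  ⇒  CG² = 96/5·(-1/24)² = 1/30
CG = −√(1/30) = -0.182574

−√(1/30) ≈ -0.182574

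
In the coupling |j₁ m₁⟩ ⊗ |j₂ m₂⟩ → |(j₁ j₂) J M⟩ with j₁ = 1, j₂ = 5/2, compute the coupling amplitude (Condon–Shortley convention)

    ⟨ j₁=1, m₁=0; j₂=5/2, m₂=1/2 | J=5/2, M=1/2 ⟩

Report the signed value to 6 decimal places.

√[6·1!1!4!/7! · 1!1!3!2!3!2!] = √(144/35)
  +(−1)^0/∏(0,1,1,3,0,1)! = 1/6  (running 1/6)
  +(−1)^1/∏(1,0,0,2,1,2)! = -1/4  (running -1/12)
⟨..|..⟩ = √(144/35)·(-1/12) = -0.169031

-0.169031  (= −√(1/35))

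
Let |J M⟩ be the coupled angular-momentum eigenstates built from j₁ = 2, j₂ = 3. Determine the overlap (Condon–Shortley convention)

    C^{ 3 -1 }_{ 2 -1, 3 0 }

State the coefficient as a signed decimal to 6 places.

j₁+j₂−J=2  J+j₁−j₂=2  J−j₁+j₂=4  j₁+j₂+J+1=9
(j₁±m₁, j₂±m₂, J±M) = (1,3,3,3,2,4)
P² = 96/5
sum k=1..2:
  [1] −1/8 = -1/8
  [2] +1/12 = 1/12
S = -1/24
C² = P²·S² = 1/30 ; C = -0.182574

−√(1/30) = -0.182574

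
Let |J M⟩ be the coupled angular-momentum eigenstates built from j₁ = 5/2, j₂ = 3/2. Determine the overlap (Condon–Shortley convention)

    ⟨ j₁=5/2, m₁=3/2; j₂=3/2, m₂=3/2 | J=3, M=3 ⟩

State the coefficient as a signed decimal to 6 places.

j₁+j₂−J=1  J+j₁−j₂=4  J−j₁+j₂=2  j₁+j₂+J+1=8
(j₁±m₁, j₂±m₂, J±M) = (4,1,3,0,6,0)
P² = 864
sum k=1..1:
  [1] −1/48 = -1/48
S = -1/48
C² = P²·S² = 3/8 ; C = -0.612372

-0.612372  (= −√(3/8))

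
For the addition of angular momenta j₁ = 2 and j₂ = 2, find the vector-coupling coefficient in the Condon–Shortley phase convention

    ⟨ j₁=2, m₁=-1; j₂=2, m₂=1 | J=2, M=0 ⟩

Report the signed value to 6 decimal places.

+0.267261  (= +√(1/14))

triangle: 2!·2!·2!/7! = 8/5040
(j±m)!: 1!·3!·3!·1!·2!·2! = 144
prefactor² = (2J+1)·Δ·N² = 8/7
  k=1: −1/(1!·1!·2!·2!·0!·0!) = -1/4
  k=2: +1/(2!·0!·1!·1!·1!·1!) = 1/2
Σ = 1/4  ⇒  CG² = 8/7·1/4² = 1/14
CG = +√(1/14) = +0.267261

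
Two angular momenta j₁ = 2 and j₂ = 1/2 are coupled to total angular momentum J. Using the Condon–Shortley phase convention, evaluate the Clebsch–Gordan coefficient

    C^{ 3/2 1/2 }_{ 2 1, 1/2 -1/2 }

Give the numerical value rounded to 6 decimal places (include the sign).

j₁+j₂−J=1  J+j₁−j₂=3  J−j₁+j₂=0  j₁+j₂+J+1=5
(j₁±m₁, j₂±m₂, J±M) = (3,1,0,1,2,1)
P² = 12/5
sum k=0..0:
  [0] +1/2 = 1/2
S = 1/2
C² = P²·S² = 3/5 ; C = +0.774597

+√(3/5) = +0.774597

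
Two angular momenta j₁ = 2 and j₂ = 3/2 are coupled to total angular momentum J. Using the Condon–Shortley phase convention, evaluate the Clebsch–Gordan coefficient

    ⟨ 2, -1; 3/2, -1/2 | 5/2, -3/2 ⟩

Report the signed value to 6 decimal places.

−√(1/35) ≈ -0.169031

√[6·1!3!2!/7! · 1!3!1!2!1!4!] = √(144/35)
  +(−1)^0/∏(0,1,3,1,0,1)! = 1/6  (running 1/6)
  +(−1)^1/∏(1,0,2,0,1,2)! = -1/4  (running -1/12)
⟨..|..⟩ = √(144/35)·(-1/12) = -0.169031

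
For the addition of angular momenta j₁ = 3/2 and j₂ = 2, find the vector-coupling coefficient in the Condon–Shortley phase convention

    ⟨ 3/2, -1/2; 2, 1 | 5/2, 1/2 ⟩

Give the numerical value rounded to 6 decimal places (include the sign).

-0.597614

√[6·1!2!3!/7! · 1!2!3!1!3!2!] = √(72/35)
  +(−1)^0/∏(0,1,2,3,0,0)! = 1/12  (running 1/12)
  +(−1)^1/∏(1,0,1,2,1,1)! = -1/2  (running -5/12)
⟨..|..⟩ = √(72/35)·(-5/12) = -0.597614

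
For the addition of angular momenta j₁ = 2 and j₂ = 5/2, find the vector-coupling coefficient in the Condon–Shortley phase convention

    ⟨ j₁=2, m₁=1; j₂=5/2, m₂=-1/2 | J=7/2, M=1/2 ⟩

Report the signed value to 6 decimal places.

+0.557773

√[8·1!3!4!/9! · 3!1!2!3!4!3!] = √(1152/35)
  +(−1)^0/∏(0,1,1,2,2,2)! = 1/8  (running 1/8)
  +(−1)^1/∏(1,0,0,1,3,3)! = -1/36  (running 7/72)
⟨..|..⟩ = √(1152/35)·(7/72) = +0.557773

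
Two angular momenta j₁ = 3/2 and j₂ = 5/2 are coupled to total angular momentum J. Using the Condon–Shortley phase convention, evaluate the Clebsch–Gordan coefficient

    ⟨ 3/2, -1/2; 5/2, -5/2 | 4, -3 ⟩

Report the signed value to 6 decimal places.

√[9·0!3!5!/9! · 1!2!0!5!1!7!] = √(21600)
  +(−1)^0/∏(0,0,2,0,1,5)! = 1/240  (running 1/240)
⟨..|..⟩ = √(21600)·(1/240) = +0.612372

+√(3/8) = +0.612372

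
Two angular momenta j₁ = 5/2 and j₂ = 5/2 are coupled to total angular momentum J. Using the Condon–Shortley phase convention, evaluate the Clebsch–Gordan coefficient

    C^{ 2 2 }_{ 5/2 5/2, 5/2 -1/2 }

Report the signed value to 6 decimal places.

+0.422577  (= +√(5/28))

√[5·3!2!2!/8! · 5!0!2!3!4!0!] = √(720/7)
  +(−1)^0/∏(0,3,0,2,2,0)! = 1/24  (running 1/24)
⟨..|..⟩ = √(720/7)·(1/24) = +0.422577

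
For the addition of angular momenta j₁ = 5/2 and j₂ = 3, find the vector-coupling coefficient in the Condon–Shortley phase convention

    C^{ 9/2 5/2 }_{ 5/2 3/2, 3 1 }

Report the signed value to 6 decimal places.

+0.317821  (= +√(10/99))

triangle: 1!*4!*5!/11! = 2880/39916800
(j±m)!: 4!*1!*4!*2!*7!*2! = 11612160
prefactor² = (2J+1)*Δ*N² = 92160/11
  k=0: +1/(0!*1!*1!*4!*3!*1!) = 1/144
  k=1: −1/(1!*0!*0!*3!*4!*2!) = -1/288
Σ = 1/288  ⇒  CG² = 92160/11*1/288² = 10/99
CG = +√(10/99) = +0.317821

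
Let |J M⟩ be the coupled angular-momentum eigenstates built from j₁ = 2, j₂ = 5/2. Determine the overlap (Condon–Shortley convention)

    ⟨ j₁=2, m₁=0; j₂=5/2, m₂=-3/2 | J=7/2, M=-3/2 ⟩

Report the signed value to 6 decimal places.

+0.534522

triangle: 1!·3!·4!/9! = 144/362880
(j±m)!: 2!·2!·1!·4!·2!·5! = 23040
prefactor² = (2J+1)·Δ·N² = 512/7
  k=0: +1/(0!·1!·2!·1!·1!·3!) = 1/12
  k=1: −1/(1!·0!·1!·0!·2!·4!) = -1/48
Σ = 1/16  ⇒  CG² = 512/7·1/16² = 2/7
CG = +√(2/7) = +0.534522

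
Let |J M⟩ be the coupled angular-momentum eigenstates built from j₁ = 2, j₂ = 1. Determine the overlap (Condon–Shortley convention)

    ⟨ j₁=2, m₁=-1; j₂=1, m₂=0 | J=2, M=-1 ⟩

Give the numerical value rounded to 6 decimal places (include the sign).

triangle: 1!·3!·1!/6! = 6/720
(j±m)!: 1!·3!·1!·1!·1!·3! = 36
prefactor² = (2J+1)·Δ·N² = 3/2
  k=0: +1/(0!·1!·3!·1!·0!·0!) = 1/6
  k=1: −1/(1!·0!·2!·0!·1!·1!) = -1/2
Σ = -1/3  ⇒  CG² = 3/2·(-1/3)² = 1/6
CG = −√(1/6) = -0.408248

−√(1/6) ≈ -0.408248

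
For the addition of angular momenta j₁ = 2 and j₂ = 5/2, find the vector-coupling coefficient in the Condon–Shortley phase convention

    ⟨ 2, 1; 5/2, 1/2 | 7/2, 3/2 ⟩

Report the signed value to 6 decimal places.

triangle: 1!*3!*4!/9! = 144/362880
(j±m)!: 3!*1!*3!*2!*5!*2! = 17280
prefactor² = (2J+1)*Δ*N² = 384/7
  k=0: +1/(0!*1!*1!*3!*2!*1!) = 1/12
  k=1: −1/(1!*0!*0!*2!*3!*2!) = -1/24
Σ = 1/24  ⇒  CG² = 384/7*1/24² = 2/21
CG = +√(2/21) = +0.308607

+√(2/21) ≈ +0.308607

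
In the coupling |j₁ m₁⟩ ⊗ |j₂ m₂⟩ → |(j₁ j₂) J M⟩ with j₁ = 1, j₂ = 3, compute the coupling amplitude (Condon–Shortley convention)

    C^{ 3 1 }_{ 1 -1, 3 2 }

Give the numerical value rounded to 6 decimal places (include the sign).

−√(5/12) = -0.645497

j₁+j₂−J=1  J+j₁−j₂=1  J−j₁+j₂=5  j₁+j₂+J+1=8
(j₁±m₁, j₂±m₂, J±M) = (0,2,5,1,4,2)
P² = 240
sum k=1..1:
  [1] −1/24 = -1/24
S = -1/24
C² = P²·S² = 5/12 ; C = -0.645497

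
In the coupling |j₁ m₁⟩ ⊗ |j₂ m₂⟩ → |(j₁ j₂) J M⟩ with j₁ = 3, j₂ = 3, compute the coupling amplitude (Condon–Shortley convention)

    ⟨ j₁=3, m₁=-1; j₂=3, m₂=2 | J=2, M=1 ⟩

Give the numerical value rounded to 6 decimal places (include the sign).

−√(5/28) ≈ -0.422577

triangle: 4!*2!*2!/9! = 96/362880
(j±m)!: 2!*4!*5!*1!*3!*1! = 34560
prefactor² = (2J+1)*Δ*N² = 320/7
  k=3: −1/(3!*1!*1!*2!*1!*0!) = -1/12
  k=4: +1/(4!*0!*0!*1!*2!*1!) = 1/48
Σ = -1/16  ⇒  CG² = 320/7*(-1/16)² = 5/28
CG = −√(5/28) = -0.422577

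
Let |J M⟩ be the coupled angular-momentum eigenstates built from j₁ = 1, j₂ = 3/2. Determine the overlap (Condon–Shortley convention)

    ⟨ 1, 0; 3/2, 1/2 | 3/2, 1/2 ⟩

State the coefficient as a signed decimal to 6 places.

triangle: 1!·1!·2!/5! = 2/120
(j±m)!: 1!·1!·2!·1!·2!·1! = 4
prefactor² = (2J+1)·Δ·N² = 4/15
  k=0: +1/(0!·1!·1!·2!·0!·0!) = 1/2
  k=1: −1/(1!·0!·0!·1!·1!·1!) = -1
Σ = -1/2  ⇒  CG² = 4/15·(-1/2)² = 1/15
CG = −√(1/15) = -0.258199

−√(1/15) ≈ -0.258199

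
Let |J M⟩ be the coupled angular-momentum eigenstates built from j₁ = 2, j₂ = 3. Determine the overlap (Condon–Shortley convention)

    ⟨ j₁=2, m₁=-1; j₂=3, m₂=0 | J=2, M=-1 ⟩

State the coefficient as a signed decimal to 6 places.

√[5·3!1!3!/8! · 1!3!3!3!1!3!] = √(81/14)
  +(−1)^2/∏(2,1,1,1,0,2)! = 1/4  (running 1/4)
  +(−1)^3/∏(3,0,0,0,1,3)! = -1/36  (running 2/9)
⟨..|..⟩ = √(81/14)·(2/9) = +0.534522

+0.534522  (= +√(2/7))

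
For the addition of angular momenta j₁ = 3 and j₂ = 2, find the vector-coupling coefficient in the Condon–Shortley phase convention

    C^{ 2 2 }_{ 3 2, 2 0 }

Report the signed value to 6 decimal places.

√[5·3!3!1!/8! · 5!1!2!2!4!0!] = √(360/7)
  +(−1)^1/∏(1,2,0,1,3,0)! = -1/12  (running -1/12)
⟨..|..⟩ = √(360/7)·(-1/12) = -0.597614

-0.597614  (= −√(5/14))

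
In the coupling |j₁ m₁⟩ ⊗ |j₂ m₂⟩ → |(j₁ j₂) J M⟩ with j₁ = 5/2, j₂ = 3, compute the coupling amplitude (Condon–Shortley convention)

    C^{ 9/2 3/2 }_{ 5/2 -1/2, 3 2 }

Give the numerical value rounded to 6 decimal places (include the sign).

-0.604815  (= −√(169/462))

triangle: 1!*4!*5!/11! = 2880/39916800
(j±m)!: 2!*3!*5!*1!*6!*3! = 6220800
prefactor² = (2J+1)*Δ*N² = 345600/77
  k=0: +1/(0!*1!*3!*5!*1!*0!) = 1/720
  k=1: −1/(1!*0!*2!*4!*2!*1!) = -1/96
Σ = -13/1440  ⇒  CG² = 345600/77*(-13/1440)² = 169/462
CG = −√(169/462) = -0.604815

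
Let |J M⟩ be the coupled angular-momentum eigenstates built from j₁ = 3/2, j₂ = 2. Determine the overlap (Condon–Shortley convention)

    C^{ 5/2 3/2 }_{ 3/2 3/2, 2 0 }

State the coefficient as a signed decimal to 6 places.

+√(18/35) = +0.717137

j₁+j₂−J=1  J+j₁−j₂=2  J−j₁+j₂=3  j₁+j₂+J+1=7
(j₁±m₁, j₂±m₂, J±M) = (3,0,2,2,4,1)
P² = 288/35
sum k=0..0:
  [0] +1/4 = 1/4
S = 1/4
C² = P²·S² = 18/35 ; C = +0.717137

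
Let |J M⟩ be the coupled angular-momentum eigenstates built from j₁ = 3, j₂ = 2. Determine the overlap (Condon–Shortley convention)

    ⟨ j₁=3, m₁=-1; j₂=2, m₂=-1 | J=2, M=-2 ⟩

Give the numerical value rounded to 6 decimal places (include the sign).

√[5·3!3!1!/8! · 2!4!1!3!0!4!] = √(216/7)
  +(−1)^1/∏(1,2,3,0,0,1)! = -1/12  (running -1/12)
⟨..|..⟩ = √(216/7)·(-1/12) = -0.462910

-0.462910  (= −√(3/14))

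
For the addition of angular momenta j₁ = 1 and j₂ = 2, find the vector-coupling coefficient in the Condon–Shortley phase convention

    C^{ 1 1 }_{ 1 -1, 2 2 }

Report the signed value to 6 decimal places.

+0.774597  (= +√(3/5))

√[3·2!0!2!/5! · 0!2!4!0!2!0!] = √(48/5)
  +(−1)^2/∏(2,0,0,2,0,0)! = 1/4  (running 1/4)
⟨..|..⟩ = √(48/5)·(1/4) = +0.774597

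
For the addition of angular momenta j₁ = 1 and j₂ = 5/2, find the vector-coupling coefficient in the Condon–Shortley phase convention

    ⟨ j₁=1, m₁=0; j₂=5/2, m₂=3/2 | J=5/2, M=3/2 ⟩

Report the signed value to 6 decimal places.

√[6·1!1!4!/7! · 1!1!4!1!4!1!] = √(576/35)
  +(−1)^0/∏(0,1,1,4,0,0)! = 1/24  (running 1/24)
  +(−1)^1/∏(1,0,0,3,1,1)! = -1/6  (running -1/8)
⟨..|..⟩ = √(576/35)·(-1/8) = -0.507093

−√(9/35) = -0.507093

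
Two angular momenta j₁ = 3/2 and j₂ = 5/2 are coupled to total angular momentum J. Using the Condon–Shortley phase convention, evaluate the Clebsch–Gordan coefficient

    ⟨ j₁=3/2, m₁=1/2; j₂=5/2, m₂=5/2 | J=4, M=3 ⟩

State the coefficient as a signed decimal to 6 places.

j₁+j₂−J=0  J+j₁−j₂=3  J−j₁+j₂=5  j₁+j₂+J+1=9
(j₁±m₁, j₂±m₂, J±M) = (2,1,5,0,7,1)
P² = 21600
sum k=0..0:
  [0] +1/240 = 1/240
S = 1/240
C² = P²·S² = 3/8 ; C = +0.612372

+0.612372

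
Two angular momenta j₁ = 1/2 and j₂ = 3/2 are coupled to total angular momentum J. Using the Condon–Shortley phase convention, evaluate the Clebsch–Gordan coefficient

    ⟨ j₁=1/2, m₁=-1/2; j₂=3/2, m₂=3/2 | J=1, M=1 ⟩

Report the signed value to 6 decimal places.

-0.866025

√[3·1!0!2!/4! · 0!1!3!0!2!0!] = √(3)
  +(−1)^1/∏(1,0,0,2,0,0)! = -1/2  (running -1/2)
⟨..|..⟩ = √(3)·(-1/2) = -0.866025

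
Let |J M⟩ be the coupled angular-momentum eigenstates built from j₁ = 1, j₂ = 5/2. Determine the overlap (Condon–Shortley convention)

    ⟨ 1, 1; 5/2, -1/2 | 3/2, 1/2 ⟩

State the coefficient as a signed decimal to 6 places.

triangle: 2!*0!*3!/6! = 12/720
(j±m)!: 2!*0!*2!*3!*2!*1! = 48
prefactor² = (2J+1)*Δ*N² = 16/5
  k=0: +1/(0!*2!*0!*2!*0!*1!) = 1/4
Σ = 1/4  ⇒  CG² = 16/5*1/4² = 1/5
CG = +√(1/5) = +0.447214

+0.447214  (= +√(1/5))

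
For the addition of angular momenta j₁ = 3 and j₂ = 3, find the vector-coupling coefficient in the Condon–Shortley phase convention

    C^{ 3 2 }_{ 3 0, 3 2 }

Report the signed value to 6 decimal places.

triangle: 3!*3!*3!/10! = 216/3628800
(j±m)!: 3!*3!*5!*1!*5!*1! = 518400
prefactor² = (2J+1)*Δ*N² = 216
  k=2: +1/(2!*1!*1!*3!*2!*0!) = 1/24
  k=3: −1/(3!*0!*0!*2!*3!*1!) = -1/72
Σ = 1/36  ⇒  CG² = 216*1/36² = 1/6
CG = +√(1/6) = +0.408248

+0.408248  (= +√(1/6))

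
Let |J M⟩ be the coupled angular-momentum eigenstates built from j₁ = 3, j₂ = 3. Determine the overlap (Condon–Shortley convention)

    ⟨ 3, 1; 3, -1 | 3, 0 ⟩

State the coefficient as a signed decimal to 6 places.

−√(1/6) ≈ -0.408248

√[7·3!3!3!/10! · 4!2!2!4!3!3!] = √(864/25)
  +(−1)^0/∏(0,3,2,2,1,1)! = 1/24  (running 1/24)
  +(−1)^1/∏(1,2,1,1,2,2)! = -1/8  (running -1/12)
  +(−1)^2/∏(2,1,0,0,3,3)! = 1/72  (running -5/72)
⟨..|..⟩ = √(864/25)·(-5/72) = -0.408248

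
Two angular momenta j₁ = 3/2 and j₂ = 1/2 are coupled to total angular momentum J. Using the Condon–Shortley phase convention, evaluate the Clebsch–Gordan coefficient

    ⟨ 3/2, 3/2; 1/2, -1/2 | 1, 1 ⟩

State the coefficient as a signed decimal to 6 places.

+0.866025  (= +√(3/4))

j₁+j₂−J=1  J+j₁−j₂=2  J−j₁+j₂=0  j₁+j₂+J+1=4
(j₁±m₁, j₂±m₂, J±M) = (3,0,0,1,2,0)
P² = 3
sum k=0..0:
  [0] +1/2 = 1/2
S = 1/2
C² = P²·S² = 3/4 ; C = +0.866025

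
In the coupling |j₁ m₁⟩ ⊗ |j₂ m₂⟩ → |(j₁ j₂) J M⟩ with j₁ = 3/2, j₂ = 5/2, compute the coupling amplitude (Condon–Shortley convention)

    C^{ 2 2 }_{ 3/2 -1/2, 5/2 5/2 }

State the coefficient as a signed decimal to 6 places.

√[5·2!1!3!/7! · 1!2!5!0!4!0!] = √(480/7)
  +(−1)^2/∏(2,0,0,3,1,0)! = 1/12  (running 1/12)
⟨..|..⟩ = √(480/7)·(1/12) = +0.690066

+√(10/21) ≈ +0.690066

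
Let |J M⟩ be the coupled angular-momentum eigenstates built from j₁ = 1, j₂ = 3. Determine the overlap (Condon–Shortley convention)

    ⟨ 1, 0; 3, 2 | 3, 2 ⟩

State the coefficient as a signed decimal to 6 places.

−√(1/3) = -0.577350

√[7·1!1!5!/8! · 1!1!5!1!5!1!] = √(300)
  +(−1)^0/∏(0,1,1,5,0,0)! = 1/120  (running 1/120)
  +(−1)^1/∏(1,0,0,4,1,1)! = -1/24  (running -1/30)
⟨..|..⟩ = √(300)·(-1/30) = -0.577350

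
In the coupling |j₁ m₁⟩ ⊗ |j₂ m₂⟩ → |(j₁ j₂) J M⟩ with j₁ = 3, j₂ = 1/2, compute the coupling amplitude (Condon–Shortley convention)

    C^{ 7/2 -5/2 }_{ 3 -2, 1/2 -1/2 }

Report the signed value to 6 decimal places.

triangle: 0!×6!×1!/8! = 720/40320
(j±m)!: 1!×5!×0!×1!×1!×6! = 86400
prefactor² = (2J+1)×Δ×N² = 86400/7
  k=0: +1/(0!×0!×5!×0!×1!×1!) = 1/120
Σ = 1/120  ⇒  CG² = 86400/7×1/120² = 6/7
CG = +√(6/7) = +0.925820

+√(6/7) = +0.925820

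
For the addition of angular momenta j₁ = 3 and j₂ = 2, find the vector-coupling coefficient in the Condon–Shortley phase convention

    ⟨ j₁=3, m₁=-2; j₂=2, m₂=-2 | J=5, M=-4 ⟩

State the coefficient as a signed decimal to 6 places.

+0.774597

j₁+j₂−J=0  J+j₁−j₂=6  J−j₁+j₂=4  j₁+j₂+J+1=11
(j₁±m₁, j₂±m₂, J±M) = (1,5,0,4,1,9)
P² = 4976640
sum k=0..0:
  [0] +1/2880 = 1/2880
S = 1/2880
C² = P²·S² = 3/5 ; C = +0.774597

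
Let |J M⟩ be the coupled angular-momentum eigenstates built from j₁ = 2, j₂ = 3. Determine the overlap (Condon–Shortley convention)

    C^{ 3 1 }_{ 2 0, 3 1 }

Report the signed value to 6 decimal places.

√[7·2!2!4!/9! · 2!2!4!2!4!2!] = √(256/15)
  +(−1)^0/∏(0,2,2,4,0,0)! = 1/96  (running 1/96)
  +(−1)^1/∏(1,1,1,3,1,1)! = -1/6  (running -5/32)
  +(−1)^2/∏(2,0,0,2,2,2)! = 1/16  (running -3/32)
⟨..|..⟩ = √(256/15)·(-3/32) = -0.387298

-0.387298  (= −√(3/20))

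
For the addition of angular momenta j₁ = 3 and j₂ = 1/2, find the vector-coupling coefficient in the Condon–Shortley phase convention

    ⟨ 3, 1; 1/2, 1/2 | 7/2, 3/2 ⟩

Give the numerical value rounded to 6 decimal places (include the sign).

triangle: 0!×6!×1!/8! = 720/40320
(j±m)!: 4!×2!×1!×0!×5!×2! = 11520
prefactor² = (2J+1)×Δ×N² = 11520/7
  k=0: +1/(0!×0!×2!×1!×4!×0!) = 1/48
Σ = 1/48  ⇒  CG² = 11520/7×1/48² = 5/7
CG = +√(5/7) = +0.845154

+√(5/7) = +0.845154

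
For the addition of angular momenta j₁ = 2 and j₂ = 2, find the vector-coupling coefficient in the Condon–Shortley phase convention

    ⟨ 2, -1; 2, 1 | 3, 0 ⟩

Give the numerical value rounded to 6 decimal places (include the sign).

triangle: 1!*3!*3!/8! = 36/40320
(j±m)!: 1!*3!*3!*1!*3!*3! = 1296
prefactor² = (2J+1)*Δ*N² = 81/10
  k=0: +1/(0!*1!*3!*3!*0!*0!) = 1/36
  k=1: −1/(1!*0!*2!*2!*1!*1!) = -1/4
Σ = -2/9  ⇒  CG² = 81/10*(-2/9)² = 2/5
CG = −√(2/5) = -0.632456

-0.632456  (= −√(2/5))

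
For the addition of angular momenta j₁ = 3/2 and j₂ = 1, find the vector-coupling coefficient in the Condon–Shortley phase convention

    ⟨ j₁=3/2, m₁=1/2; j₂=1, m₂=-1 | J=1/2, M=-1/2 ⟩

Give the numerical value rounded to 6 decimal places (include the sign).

√[2·2!1!0!/4! · 2!1!0!2!0!1!] = √(2/3)
  +(−1)^0/∏(0,2,1,0,0,0)! = 1/2  (running 1/2)
⟨..|..⟩ = √(2/3)·(1/2) = +0.408248

+√(1/6) = +0.408248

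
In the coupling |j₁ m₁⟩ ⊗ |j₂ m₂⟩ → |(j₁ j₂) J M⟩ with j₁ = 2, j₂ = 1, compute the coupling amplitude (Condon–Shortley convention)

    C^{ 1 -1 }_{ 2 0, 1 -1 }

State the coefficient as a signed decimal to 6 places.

+0.316228  (= +√(1/10))

triangle: 2!·2!·0!/5! = 4/120
(j±m)!: 2!·2!·0!·2!·0!·2! = 16
prefactor² = (2J+1)·Δ·N² = 8/5
  k=0: +1/(0!·2!·2!·0!·0!·0!) = 1/4
Σ = 1/4  ⇒  CG² = 8/5·1/4² = 1/10
CG = +√(1/10) = +0.316228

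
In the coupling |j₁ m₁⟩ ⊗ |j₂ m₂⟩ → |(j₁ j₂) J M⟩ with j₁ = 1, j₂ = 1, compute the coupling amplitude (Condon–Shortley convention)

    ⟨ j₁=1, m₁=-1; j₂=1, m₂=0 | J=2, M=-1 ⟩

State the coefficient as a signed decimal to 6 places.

+0.707107  (= +√(1/2))

√[5·0!2!2!/5! · 0!2!1!1!1!3!] = √(2)
  +(−1)^0/∏(0,0,2,1,0,1)! = 1/2  (running 1/2)
⟨..|..⟩ = √(2)·(1/2) = +0.707107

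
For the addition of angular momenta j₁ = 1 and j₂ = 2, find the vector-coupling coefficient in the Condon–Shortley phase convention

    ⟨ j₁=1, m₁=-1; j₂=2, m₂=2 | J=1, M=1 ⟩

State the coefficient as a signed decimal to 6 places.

+√(3/5) = +0.774597

j₁+j₂−J=2  J+j₁−j₂=0  J−j₁+j₂=2  j₁+j₂+J+1=5
(j₁±m₁, j₂±m₂, J±M) = (0,2,4,0,2,0)
P² = 48/5
sum k=2..2:
  [2] +1/4 = 1/4
S = 1/4
C² = P²·S² = 3/5 ; C = +0.774597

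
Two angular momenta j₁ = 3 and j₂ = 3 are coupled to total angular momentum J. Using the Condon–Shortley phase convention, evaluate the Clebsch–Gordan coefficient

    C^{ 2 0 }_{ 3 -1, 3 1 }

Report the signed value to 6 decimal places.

-0.327327  (= −√(3/28))

j₁+j₂−J=4  J+j₁−j₂=2  J−j₁+j₂=2  j₁+j₂+J+1=9
(j₁±m₁, j₂±m₂, J±M) = (2,4,4,2,2,2)
P² = 256/21
sum k=2..4:
  [2] +1/16 = 1/16
  [3] −1/6 = -1/6
  [4] +1/96 = 1/96
S = -3/32
C² = P²·S² = 3/28 ; C = -0.327327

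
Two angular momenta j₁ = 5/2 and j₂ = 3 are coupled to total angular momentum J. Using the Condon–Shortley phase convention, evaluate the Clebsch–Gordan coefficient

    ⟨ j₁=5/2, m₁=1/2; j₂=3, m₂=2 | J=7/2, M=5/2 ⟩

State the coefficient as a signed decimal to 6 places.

triangle: 2!*3!*4!/10! = 288/3628800
(j±m)!: 3!*2!*5!*1!*6!*1! = 1036800
prefactor² = (2J+1)*Δ*N² = 4608/7
  k=1: −1/(1!*1!*1!*4!*2!*0!) = -1/48
  k=2: +1/(2!*0!*0!*3!*3!*1!) = 1/72
Σ = -1/144  ⇒  CG² = 4608/7*(-1/144)² = 2/63
CG = −√(2/63) = -0.178174

−√(2/63) = -0.178174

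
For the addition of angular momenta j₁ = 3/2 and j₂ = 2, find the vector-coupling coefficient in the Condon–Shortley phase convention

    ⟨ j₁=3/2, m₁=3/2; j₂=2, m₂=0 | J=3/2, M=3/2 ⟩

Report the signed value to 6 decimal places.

+0.447214  (= +√(1/5))

triangle: 2!*1!*2!/6! = 4/720
(j±m)!: 3!*0!*2!*2!*3!*0! = 144
prefactor² = (2J+1)*Δ*N² = 16/5
  k=0: +1/(0!*2!*0!*2!*1!*0!) = 1/4
Σ = 1/4  ⇒  CG² = 16/5*1/4² = 1/5
CG = +√(1/5) = +0.447214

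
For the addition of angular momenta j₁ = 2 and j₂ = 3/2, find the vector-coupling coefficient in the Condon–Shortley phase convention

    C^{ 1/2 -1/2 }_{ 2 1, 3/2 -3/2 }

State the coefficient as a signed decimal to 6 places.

+√(1/10) = +0.316228

j₁+j₂−J=3  J+j₁−j₂=1  J−j₁+j₂=0  j₁+j₂+J+1=5
(j₁±m₁, j₂±m₂, J±M) = (3,1,0,3,0,1)
P² = 18/5
sum k=0..0:
  [0] +1/6 = 1/6
S = 1/6
C² = P²·S² = 1/10 ; C = +0.316228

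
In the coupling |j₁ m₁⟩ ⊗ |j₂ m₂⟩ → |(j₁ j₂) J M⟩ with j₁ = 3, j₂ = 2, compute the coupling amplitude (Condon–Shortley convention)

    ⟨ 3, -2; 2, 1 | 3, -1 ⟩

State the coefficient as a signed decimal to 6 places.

+√(1/4) = +0.500000

triangle: 2!×4!×2!/9! = 96/362880
(j±m)!: 1!×5!×3!×1!×2!×4! = 34560
prefactor² = (2J+1)×Δ×N² = 64
  k=1: −1/(1!×1!×4!×2!×0!×0!) = -1/48
  k=2: +1/(2!×0!×3!×1!×1!×1!) = 1/12
Σ = 1/16  ⇒  CG² = 64×1/16² = 1/4
CG = +√(1/4) = +0.500000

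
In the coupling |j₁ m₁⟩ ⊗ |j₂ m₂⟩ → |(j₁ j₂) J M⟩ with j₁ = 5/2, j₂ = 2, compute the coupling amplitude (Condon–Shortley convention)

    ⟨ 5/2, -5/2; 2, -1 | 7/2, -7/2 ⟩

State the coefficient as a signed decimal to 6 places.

-0.745356  (= −√(5/9))

triangle: 1!×4!×3!/9! = 144/362880
(j±m)!: 0!×5!×1!×3!×0!×7! = 3628800
prefactor² = (2J+1)×Δ×N² = 11520
  k=1: −1/(1!×0!×4!×0!×0!×3!) = -1/144
Σ = -1/144  ⇒  CG² = 11520×(-1/144)² = 5/9
CG = −√(5/9) = -0.745356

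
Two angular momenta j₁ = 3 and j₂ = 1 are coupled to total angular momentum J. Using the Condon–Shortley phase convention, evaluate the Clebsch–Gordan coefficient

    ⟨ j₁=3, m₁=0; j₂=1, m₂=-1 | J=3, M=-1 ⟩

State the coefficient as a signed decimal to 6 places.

√[7·1!5!1!/8! · 3!3!0!2!2!4!] = √(72)
  +(−1)^0/∏(0,1,3,0,2,1)! = 1/12  (running 1/12)
⟨..|..⟩ = √(72)·(1/12) = +0.707107

+0.707107  (= +√(1/2))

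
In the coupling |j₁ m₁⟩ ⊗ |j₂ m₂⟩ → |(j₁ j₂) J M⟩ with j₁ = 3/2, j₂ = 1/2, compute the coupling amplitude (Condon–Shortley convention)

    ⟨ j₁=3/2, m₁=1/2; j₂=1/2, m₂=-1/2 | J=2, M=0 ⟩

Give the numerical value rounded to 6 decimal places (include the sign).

+0.707107  (= +√(1/2))

√[5·0!3!1!/5! · 2!1!0!1!2!2!] = √(2)
  +(−1)^0/∏(0,0,1,0,2,1)! = 1/2  (running 1/2)
⟨..|..⟩ = √(2)·(1/2) = +0.707107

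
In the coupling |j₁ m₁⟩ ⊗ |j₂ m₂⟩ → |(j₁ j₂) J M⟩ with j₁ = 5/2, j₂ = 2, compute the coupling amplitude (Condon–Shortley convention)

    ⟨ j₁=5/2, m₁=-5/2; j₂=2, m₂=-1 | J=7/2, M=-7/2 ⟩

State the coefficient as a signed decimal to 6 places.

triangle: 1!×4!×3!/9! = 144/362880
(j±m)!: 0!×5!×1!×3!×0!×7! = 3628800
prefactor² = (2J+1)×Δ×N² = 11520
  k=1: −1/(1!×0!×4!×0!×0!×3!) = -1/144
Σ = -1/144  ⇒  CG² = 11520×(-1/144)² = 5/9
CG = −√(5/9) = -0.745356

−√(5/9) ≈ -0.745356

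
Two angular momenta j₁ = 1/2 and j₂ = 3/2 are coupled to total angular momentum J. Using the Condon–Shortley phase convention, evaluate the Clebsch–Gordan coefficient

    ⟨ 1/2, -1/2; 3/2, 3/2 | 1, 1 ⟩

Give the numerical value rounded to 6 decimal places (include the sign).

j₁+j₂−J=1  J+j₁−j₂=0  J−j₁+j₂=2  j₁+j₂+J+1=4
(j₁±m₁, j₂±m₂, J±M) = (0,1,3,0,2,0)
P² = 3
sum k=1..1:
  [1] −1/2 = -1/2
S = -1/2
C² = P²·S² = 3/4 ; C = -0.866025

−√(3/4) ≈ -0.866025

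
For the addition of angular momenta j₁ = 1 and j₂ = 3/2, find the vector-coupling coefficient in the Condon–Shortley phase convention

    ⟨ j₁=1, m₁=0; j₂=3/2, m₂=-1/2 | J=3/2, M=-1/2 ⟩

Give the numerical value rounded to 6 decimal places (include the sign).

j₁+j₂−J=1  J+j₁−j₂=1  J−j₁+j₂=2  j₁+j₂+J+1=5
(j₁±m₁, j₂±m₂, J±M) = (1,1,1,2,1,2)
P² = 4/15
sum k=0..1:
  [0] +1/1 = 1
  [1] −1/2 = -1/2
S = 1/2
C² = P²·S² = 1/15 ; C = +0.258199

+0.258199  (= +√(1/15))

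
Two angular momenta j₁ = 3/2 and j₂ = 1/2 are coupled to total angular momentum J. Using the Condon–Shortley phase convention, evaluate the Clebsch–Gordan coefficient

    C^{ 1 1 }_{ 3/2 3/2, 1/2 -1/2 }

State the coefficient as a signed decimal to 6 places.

triangle: 1!·2!·0!/4! = 2/24
(j±m)!: 3!·0!·0!·1!·2!·0! = 12
prefactor² = (2J+1)·Δ·N² = 3
  k=0: +1/(0!·1!·0!·0!·2!·0!) = 1/2
Σ = 1/2  ⇒  CG² = 3·1/2² = 3/4
CG = +√(3/4) = +0.866025

+0.866025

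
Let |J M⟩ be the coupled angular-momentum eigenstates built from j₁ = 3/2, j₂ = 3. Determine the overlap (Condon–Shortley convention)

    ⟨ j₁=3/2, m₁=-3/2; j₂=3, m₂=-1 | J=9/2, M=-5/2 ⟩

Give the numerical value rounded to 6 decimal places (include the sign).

+√(5/12) ≈ +0.645497

triangle: 0!·3!·6!/10! = 4320/3628800
(j±m)!: 0!·3!·2!·4!·2!·7! = 2903040
prefactor² = (2J+1)·Δ·N² = 34560
  k=0: +1/(0!·0!·3!·2!·0!·4!) = 1/288
Σ = 1/288  ⇒  CG² = 34560·1/288² = 5/12
CG = +√(5/12) = +0.645497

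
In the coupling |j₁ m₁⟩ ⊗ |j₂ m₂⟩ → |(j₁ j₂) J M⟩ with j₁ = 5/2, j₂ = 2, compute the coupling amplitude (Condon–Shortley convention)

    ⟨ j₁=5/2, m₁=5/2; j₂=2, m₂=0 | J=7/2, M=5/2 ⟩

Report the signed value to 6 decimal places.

√[8·1!4!3!/9! · 5!0!2!2!6!1!] = √(7680/7)
  +(−1)^0/∏(0,1,0,2,4,1)! = 1/48  (running 1/48)
⟨..|..⟩ = √(7680/7)·(1/48) = +0.690066

+√(10/21) = +0.690066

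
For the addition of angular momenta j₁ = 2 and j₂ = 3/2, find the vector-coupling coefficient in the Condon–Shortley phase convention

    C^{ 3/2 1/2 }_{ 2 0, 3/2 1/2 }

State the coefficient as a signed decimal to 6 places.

-0.447214

j₁+j₂−J=2  J+j₁−j₂=2  J−j₁+j₂=1  j₁+j₂+J+1=6
(j₁±m₁, j₂±m₂, J±M) = (2,2,2,1,2,1)
P² = 16/45
sum k=1..2:
  [1] −1/1 = -1
  [2] +1/4 = 1/4
S = -3/4
C² = P²·S² = 1/5 ; C = -0.447214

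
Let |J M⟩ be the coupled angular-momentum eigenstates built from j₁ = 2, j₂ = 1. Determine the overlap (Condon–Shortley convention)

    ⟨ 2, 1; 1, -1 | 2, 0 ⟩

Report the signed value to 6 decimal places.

+0.707107  (= +√(1/2))

j₁+j₂−J=1  J+j₁−j₂=3  J−j₁+j₂=1  j₁+j₂+J+1=6
(j₁±m₁, j₂±m₂, J±M) = (3,1,0,2,2,2)
P² = 2
sum k=0..0:
  [0] +1/2 = 1/2
S = 1/2
C² = P²·S² = 1/2 ; C = +0.707107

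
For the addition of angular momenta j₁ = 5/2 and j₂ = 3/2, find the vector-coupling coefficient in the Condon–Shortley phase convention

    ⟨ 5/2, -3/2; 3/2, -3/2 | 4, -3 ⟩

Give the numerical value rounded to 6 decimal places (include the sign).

triangle: 0!*5!*3!/9! = 720/362880
(j±m)!: 1!*4!*0!*3!*1!*7! = 725760
prefactor² = (2J+1)*Δ*N² = 12960
  k=0: +1/(0!*0!*4!*0!*1!*3!) = 1/144
Σ = 1/144  ⇒  CG² = 12960*1/144² = 5/8
CG = +√(5/8) = +0.790569

+√(5/8) = +0.790569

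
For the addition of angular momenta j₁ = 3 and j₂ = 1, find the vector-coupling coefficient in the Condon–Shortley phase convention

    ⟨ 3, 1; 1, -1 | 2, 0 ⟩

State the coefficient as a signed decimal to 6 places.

√[5·2!4!0!/7! · 4!2!0!2!2!2!] = √(128/7)
  +(−1)^0/∏(0,2,2,0,2,0)! = 1/8  (running 1/8)
⟨..|..⟩ = √(128/7)·(1/8) = +0.534522

+0.534522  (= +√(2/7))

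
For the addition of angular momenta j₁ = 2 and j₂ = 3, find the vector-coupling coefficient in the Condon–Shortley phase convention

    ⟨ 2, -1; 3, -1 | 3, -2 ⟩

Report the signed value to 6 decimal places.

triangle: 2!·2!·4!/9! = 96/362880
(j±m)!: 1!·3!·2!·4!·1!·5! = 34560
prefactor² = (2J+1)·Δ·N² = 64
  k=1: −1/(1!·1!·2!·1!·0!·3!) = -1/12
  k=2: +1/(2!·0!·1!·0!·1!·4!) = 1/48
Σ = -1/16  ⇒  CG² = 64·(-1/16)² = 1/4
CG = −√(1/4) = -0.500000

−√(1/4) = -0.500000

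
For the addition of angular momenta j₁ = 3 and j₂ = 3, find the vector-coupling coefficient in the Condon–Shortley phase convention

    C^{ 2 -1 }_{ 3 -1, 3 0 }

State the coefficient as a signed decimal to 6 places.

√[5·4!2!2!/9! · 2!4!3!3!1!3!] = √(96/7)
  +(−1)^2/∏(2,2,2,1,0,1)! = 1/8  (running 1/8)
  +(−1)^3/∏(3,1,1,0,1,2)! = -1/12  (running 1/24)
⟨..|..⟩ = √(96/7)·(1/24) = +0.154303

+0.154303  (= +√(1/42))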